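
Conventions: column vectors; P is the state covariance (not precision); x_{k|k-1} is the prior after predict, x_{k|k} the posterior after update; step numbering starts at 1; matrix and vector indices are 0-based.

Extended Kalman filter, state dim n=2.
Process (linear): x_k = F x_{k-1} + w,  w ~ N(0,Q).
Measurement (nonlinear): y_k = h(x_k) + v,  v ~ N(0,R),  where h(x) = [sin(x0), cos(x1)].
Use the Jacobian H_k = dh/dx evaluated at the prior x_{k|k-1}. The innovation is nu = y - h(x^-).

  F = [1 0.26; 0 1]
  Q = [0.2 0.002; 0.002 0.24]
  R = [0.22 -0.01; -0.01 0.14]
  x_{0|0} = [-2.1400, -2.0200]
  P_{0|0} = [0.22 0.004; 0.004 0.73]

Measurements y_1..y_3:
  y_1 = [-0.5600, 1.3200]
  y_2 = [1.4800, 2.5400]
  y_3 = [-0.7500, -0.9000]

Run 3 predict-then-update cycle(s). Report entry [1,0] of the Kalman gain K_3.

step 1: x^-=[-2.6652, -2.0200]  P^-=[0.4714 0.1958; 0.1958 0.9700]  H_jac=[-0.8887 0.0000; 0.0000 0.9008]  S=[0.5923 -0.1667; -0.1667 0.9271]  K=[-0.6886 0.0664; -0.0300 0.9371]  nu=[-0.1014, 1.7542]  x^+=[-2.4789, -0.3731]  P^+=[0.1712 0.0180; 0.0180 0.1460]
step 2: x^-=[-2.5759, -0.3731]  P^-=[0.3904 0.0579; 0.0579 0.3860]  H_jac=[-0.8442 0.0000; 0.0000 0.3645]  S=[0.4983 -0.0278; -0.0278 0.1913]  K=[-0.6607 0.0143; -0.0575 0.7271]  nu=[2.0160, 1.6088]  x^+=[-3.8850, 0.6807]  P^+=[0.1724 0.0236; 0.0236 0.2809]
step 3: x^-=[-3.7080, 0.6807]  P^-=[0.4036 0.0986; 0.0986 0.5209]  H_jac=[-0.8438 0.0000; 0.0000 -0.6293]  S=[0.5074 0.0424; 0.0424 0.3463]  K=[-0.6630 -0.0981; -0.0858 -0.9361]  nu=[-1.2866, -1.6771]  x^+=[-2.6904, 2.3611]  P^+=[0.1717 0.0113; 0.0113 0.2069]

K[1,0] = -0.0858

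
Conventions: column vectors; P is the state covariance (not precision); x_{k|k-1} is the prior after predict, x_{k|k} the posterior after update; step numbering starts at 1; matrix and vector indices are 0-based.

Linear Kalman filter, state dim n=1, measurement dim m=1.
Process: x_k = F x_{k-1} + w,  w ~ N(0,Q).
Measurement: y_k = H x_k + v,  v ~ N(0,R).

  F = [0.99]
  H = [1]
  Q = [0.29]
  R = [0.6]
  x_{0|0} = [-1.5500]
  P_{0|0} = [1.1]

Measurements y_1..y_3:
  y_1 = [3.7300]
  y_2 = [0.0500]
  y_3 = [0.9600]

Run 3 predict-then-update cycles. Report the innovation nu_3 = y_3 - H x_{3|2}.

innov = [-0.0288]

step 1: x^-=[-1.5345]  P^-=[1.3681]  S=[1.9681]  K=[0.6951]  nu=[5.2645]  x^+=[2.1251]  P^+=[0.4171]
step 2: x^-=[2.1038]  P^-=[0.6988]  S=[1.2988]  K=[0.5380]  nu=[-2.0538]  x^+=[0.9988]  P^+=[0.3228]
step 3: x^-=[0.9888]  P^-=[0.6064]  S=[1.2064]  K=[0.5026]  nu=[-0.0288]  x^+=[0.9743]  P^+=[0.3016]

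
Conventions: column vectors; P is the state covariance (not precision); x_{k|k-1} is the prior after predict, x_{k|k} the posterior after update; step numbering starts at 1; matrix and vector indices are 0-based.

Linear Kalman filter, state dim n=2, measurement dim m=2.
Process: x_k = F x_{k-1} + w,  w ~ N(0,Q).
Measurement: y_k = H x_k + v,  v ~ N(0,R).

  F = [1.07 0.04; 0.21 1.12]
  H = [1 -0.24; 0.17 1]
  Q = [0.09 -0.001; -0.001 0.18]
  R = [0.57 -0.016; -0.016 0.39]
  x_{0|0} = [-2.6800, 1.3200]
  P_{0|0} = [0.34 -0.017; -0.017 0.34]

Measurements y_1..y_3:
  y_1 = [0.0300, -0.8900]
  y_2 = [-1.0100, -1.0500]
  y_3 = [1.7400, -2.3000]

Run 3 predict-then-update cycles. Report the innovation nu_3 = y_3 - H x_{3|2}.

innov = [3.1989, -0.9643]

step 1: x^-=[-2.8148, 0.9156]  P^-=[0.4784 0.0701; 0.0701 0.6135]  S=[1.0500 -0.0147; -0.0147 1.0412]  K=[0.4417 0.1517; -0.0651 0.5998]  nu=[3.0645, -1.3271]  x^+=[-1.6626, -0.0798]  P^+=[0.2516 0.0093; 0.0093 0.2334]
step 2: x^-=[-1.7822, -0.4385]  P^-=[0.3792 0.0772; 0.0772 0.4882]  S=[0.9402 0.0054; 0.0054 0.9154]  K=[0.3827 0.1525; -0.0456 0.5479]  nu=[0.6670, -0.3085]  x^+=[-1.5740, -0.6380]  P^+=[0.2195 0.0160; 0.0160 0.2117]
step 3: x^-=[-1.7097, -1.0451]  P^-=[0.3431 0.0772; 0.0772 0.4628]  S=[0.9027 0.0053; 0.0053 0.8889]  K=[0.3587 0.1503; -0.0407 0.5356]  nu=[3.1989, -0.9643]  x^+=[-0.7073, -1.6917]  P^+=[0.2063 0.0178; 0.0178 0.2065]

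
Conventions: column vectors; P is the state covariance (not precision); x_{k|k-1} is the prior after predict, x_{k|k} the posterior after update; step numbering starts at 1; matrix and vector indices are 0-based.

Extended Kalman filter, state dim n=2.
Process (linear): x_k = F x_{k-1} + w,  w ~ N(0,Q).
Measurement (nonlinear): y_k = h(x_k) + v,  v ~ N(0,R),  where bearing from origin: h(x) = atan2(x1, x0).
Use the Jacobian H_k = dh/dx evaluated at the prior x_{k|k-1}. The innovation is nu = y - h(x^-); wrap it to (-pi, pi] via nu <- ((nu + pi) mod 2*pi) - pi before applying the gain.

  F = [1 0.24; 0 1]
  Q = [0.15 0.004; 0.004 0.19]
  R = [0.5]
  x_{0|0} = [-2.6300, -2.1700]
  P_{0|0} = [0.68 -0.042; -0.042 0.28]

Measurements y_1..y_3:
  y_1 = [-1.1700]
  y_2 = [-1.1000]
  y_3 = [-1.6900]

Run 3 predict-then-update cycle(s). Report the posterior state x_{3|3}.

step 1: x^-=[-3.1508, -2.1700]  P^-=[0.8260 0.0292; 0.0292 0.4700]  H_jac=[0.1483 -0.2153]  S=[0.5381]  K=[0.2159; -0.1800]  nu=[1.3685]  x^+=[-2.8553, -2.4163]  P^+=[0.8009 0.0501; 0.0501 0.4526]
step 2: x^-=[-3.4353, -2.4163]  P^-=[1.0010 0.1627; 0.1627 0.6426]  H_jac=[0.1370 -0.1947]  S=[0.5345]  K=[0.1973; -0.1924]  nu=[1.4286]  x^+=[-3.1534, -2.6912]  P^+=[0.9802 0.1830; 0.1830 0.6228]
step 3: x^-=[-3.7993, -2.6912]  P^-=[1.2539 0.3365; 0.3365 0.8128]  H_jac=[0.1241 -0.1753]  S=[0.5297]  K=[0.1826; -0.1901]  nu=[0.8353]  x^+=[-3.6468, -2.8500]  P^+=[1.2363 0.3549; 0.3549 0.7936]

x_post = [-3.6468, -2.8500]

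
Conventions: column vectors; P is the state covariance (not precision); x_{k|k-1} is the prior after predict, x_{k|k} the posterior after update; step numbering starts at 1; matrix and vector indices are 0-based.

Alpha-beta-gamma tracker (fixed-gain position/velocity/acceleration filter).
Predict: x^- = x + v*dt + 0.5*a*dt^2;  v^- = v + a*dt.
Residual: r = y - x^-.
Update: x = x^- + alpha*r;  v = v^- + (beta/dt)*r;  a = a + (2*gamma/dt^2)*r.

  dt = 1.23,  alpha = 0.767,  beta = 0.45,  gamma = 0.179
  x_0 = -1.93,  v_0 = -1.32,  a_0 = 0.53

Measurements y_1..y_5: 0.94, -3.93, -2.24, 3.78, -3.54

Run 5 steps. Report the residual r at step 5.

resid = -9.9473

step 1: x_pred=-3.1527  r=4.0927  x^+=-0.0136  v^+=0.8292  a^+=1.4985
step 2: x_pred=2.1399  r=-6.0699  x^+=-2.5157  v^+=0.4516  a^+=0.0621
step 3: x_pred=-1.9132  r=-0.3268  x^+=-2.1639  v^+=0.4085  a^+=-0.0152
step 4: x_pred=-1.6729  r=5.4529  x^+=2.5095  v^+=2.3848  a^+=1.2751
step 5: x_pred=6.4073  r=-9.9473  x^+=-1.2223  v^+=0.3139  a^+=-1.0787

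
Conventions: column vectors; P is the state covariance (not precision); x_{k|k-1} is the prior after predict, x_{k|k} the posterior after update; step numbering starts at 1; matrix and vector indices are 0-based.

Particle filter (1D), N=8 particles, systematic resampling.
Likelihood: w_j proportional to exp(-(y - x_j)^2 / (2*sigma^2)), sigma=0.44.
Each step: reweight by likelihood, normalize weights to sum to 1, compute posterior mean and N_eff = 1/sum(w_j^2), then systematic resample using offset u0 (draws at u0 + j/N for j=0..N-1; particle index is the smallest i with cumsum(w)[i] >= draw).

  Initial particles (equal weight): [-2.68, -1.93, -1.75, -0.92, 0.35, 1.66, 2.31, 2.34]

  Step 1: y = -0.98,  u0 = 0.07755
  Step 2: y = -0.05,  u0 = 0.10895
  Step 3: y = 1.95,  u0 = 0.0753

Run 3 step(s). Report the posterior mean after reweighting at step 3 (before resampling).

step 1: w=[0.0004, 0.0739, 0.1644, 0.7533, 0.0079, 0.0000, 0.0000, 0.0000]  mean=-1.1219  Neff=1.6665  idx=[2, 2, 3, 3, 3, 3, 3, 3]
step 2: w=[0.0007, 0.0007, 0.1664, 0.1664, 0.1664, 0.1664, 0.1664, 0.1664]  mean=-0.9211  Neff=6.0162  idx=[2, 3, 4, 4, 5, 6, 7, 7]
step 3: w=[0.1250, 0.1250, 0.1250, 0.1250, 0.1250, 0.1250, 0.1250, 0.1250]  mean=-0.9200  Neff=8.0000  idx=[0, 1, 2, 3, 4, 5, 6, 7]

post_mean = -0.9200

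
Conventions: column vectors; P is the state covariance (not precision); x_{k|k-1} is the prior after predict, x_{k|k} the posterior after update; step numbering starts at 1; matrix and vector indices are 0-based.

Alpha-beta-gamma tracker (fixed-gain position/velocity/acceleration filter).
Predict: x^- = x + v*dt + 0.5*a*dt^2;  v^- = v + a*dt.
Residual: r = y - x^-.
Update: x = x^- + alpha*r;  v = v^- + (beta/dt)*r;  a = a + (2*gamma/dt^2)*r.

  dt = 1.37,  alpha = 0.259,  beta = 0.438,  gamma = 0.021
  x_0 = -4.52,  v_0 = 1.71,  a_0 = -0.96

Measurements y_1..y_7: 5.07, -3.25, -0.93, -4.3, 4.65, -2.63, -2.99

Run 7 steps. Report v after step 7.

v_post = 0.0660

step 1: x_pred=-3.0782  r=8.1482  x^+=-0.9678  v^+=2.9998  a^+=-0.7777
step 2: x_pred=2.4122  r=-5.6622  x^+=0.9457  v^+=0.1242  a^+=-0.9044
step 3: x_pred=0.2671  r=-1.1971  x^+=-0.0429  v^+=-1.4975  a^+=-0.9312
step 4: x_pred=-2.9684  r=-1.3316  x^+=-3.3133  v^+=-3.1989  a^+=-0.9610
step 5: x_pred=-8.5976  r=13.2476  x^+=-5.1665  v^+=-0.2801  a^+=-0.6645
step 6: x_pred=-6.1738  r=3.5438  x^+=-5.2559  v^+=-0.0575  a^+=-0.5852
step 7: x_pred=-5.8839  r=2.8939  x^+=-5.1344  v^+=0.0660  a^+=-0.5205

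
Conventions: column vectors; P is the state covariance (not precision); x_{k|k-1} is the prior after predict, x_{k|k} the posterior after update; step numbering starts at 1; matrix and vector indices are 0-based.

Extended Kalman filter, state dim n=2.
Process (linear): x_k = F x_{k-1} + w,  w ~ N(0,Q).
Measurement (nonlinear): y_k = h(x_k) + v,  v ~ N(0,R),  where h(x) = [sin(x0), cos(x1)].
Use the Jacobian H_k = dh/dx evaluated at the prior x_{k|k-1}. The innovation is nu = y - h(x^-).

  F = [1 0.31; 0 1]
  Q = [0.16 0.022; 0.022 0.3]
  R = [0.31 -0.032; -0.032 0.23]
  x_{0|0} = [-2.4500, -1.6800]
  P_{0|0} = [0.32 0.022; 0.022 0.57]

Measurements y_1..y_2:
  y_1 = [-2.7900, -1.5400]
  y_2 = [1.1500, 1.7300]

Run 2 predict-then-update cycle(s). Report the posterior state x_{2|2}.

step 1: x^-=[-2.9708, -1.6800]  P^-=[0.5484 0.2207; 0.2207 0.8700]  H_jac=[-0.9855 0.0000; 0.0000 0.9940]  S=[0.8426 -0.2482; -0.2482 1.0897]  K=[-0.6240 0.0592; -0.0261 0.7877]  nu=[-2.6200, -1.4310]  x^+=[-1.4207, -2.7389]  P^+=[0.1982 0.0338; 0.0338 0.1831]
step 2: x^-=[-2.2698, -2.7389]  P^-=[0.3968 0.1125; 0.1125 0.4831]  H_jac=[-0.6434 0.0000; 0.0000 0.3919]  S=[0.4743 -0.0604; -0.0604 0.3042]  K=[-0.5333 0.0391; -0.0754 0.6074]  nu=[1.9155, 2.6500]  x^+=[-3.1875, -1.2735]  P^+=[0.2589 0.0665; 0.0665 0.3626]

x_post = [-3.1875, -1.2735]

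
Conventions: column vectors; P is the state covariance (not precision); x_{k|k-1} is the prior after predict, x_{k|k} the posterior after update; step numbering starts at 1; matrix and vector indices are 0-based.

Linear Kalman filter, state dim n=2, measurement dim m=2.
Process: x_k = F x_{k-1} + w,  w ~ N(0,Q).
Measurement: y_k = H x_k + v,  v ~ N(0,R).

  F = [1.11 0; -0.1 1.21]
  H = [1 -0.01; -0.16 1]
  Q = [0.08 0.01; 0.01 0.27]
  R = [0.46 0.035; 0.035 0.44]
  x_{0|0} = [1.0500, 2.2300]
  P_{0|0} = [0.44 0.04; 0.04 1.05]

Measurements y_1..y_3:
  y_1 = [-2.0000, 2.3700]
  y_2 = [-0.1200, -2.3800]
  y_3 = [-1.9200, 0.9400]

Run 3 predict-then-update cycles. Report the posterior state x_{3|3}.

step 1: x^-=[1.1655, 2.5933]  P^-=[0.6221 0.0149; 0.0149 1.8020]  S=[1.0820 -0.0677; -0.0677 2.2532]  K=[0.5736 -0.0204; 0.0471 0.8001]  nu=[-3.1396, -0.0368]  x^+=[-0.6345, 2.4159]  P^+=[0.2637 0.0533; 0.0533 0.3622]
step 2: x^-=[-0.7043, 2.9867]  P^-=[0.4049 0.0523; 0.0523 0.7901]  S=[0.8639 0.0147; 0.0147 1.2237]  K=[0.4683 -0.0158; 0.0405 0.6383]  nu=[0.6141, -5.4793]  x^+=[-0.3300, -0.4860]  P^+=[0.2153 0.0439; 0.0439 0.2893]
step 3: x^-=[-0.3663, -0.5551]  P^-=[0.3453 0.0450; 0.0450 0.6851]  S=[0.8044 0.0180; 0.0180 1.1195]  K=[0.4290 -0.0160; 0.0339 0.6050]  nu=[-1.5592, 1.4365]  x^+=[-1.0583, 0.2610]  P^+=[0.1972 0.0395; 0.0395 0.2737]

x_post = [-1.0583, 0.2610]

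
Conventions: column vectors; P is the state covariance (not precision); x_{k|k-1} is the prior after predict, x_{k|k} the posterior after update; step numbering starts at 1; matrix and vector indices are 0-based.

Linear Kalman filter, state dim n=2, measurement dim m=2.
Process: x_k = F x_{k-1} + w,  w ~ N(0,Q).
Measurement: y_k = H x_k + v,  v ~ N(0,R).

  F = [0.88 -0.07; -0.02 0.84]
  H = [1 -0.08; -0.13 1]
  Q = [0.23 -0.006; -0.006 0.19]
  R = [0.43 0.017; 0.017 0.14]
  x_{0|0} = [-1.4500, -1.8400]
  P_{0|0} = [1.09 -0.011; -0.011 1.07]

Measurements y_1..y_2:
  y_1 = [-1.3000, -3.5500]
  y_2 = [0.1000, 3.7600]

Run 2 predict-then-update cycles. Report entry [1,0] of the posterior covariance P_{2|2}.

P_post[1,0] = 0.0317

step 1: x^-=[-1.1472, -1.5166]  P^-=[1.0807 -0.0962; -0.0962 0.9458]  S=[1.5321 -0.2964; -0.2964 1.1291]  K=[0.7056 -0.0244; 0.0548 0.8631]  nu=[-0.2741, -2.1825]  x^+=[-1.2873, -3.4154]  P^+=[0.3069 0.0485; 0.0485 0.1281]
step 2: x^-=[-0.8938, -2.8432]  P^-=[0.4623 0.0170; 0.0170 0.2789]  S=[0.8914 -0.0483; -0.0483 0.4223]  K=[0.5148 -0.0433; 0.0297 0.6586]  nu=[0.7663, 6.4870]  x^+=[-0.7802, 1.4516]  P^+=[0.2232 0.0317; 0.0317 0.0968]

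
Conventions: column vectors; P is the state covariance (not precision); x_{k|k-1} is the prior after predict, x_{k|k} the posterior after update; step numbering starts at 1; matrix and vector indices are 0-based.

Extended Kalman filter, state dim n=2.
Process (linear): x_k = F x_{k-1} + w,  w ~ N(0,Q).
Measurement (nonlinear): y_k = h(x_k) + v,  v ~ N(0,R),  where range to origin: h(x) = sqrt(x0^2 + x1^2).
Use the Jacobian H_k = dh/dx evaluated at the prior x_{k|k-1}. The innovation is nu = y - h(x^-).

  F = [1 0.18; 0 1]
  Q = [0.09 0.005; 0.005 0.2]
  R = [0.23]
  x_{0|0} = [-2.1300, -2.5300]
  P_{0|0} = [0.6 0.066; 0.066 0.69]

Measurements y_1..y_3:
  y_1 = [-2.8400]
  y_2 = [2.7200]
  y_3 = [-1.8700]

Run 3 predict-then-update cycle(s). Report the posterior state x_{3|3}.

step 1: x^-=[-2.5854, -2.5300]  P^-=[0.7361 0.1952; 0.1952 0.8900]  H_jac=[-0.7147 -0.6994]  S=[1.2365]  K=[-0.5359; -0.6162]  nu=[-6.4573]  x^+=[0.8750, 1.4492]  P^+=[0.3810 -0.2131; -0.2131 0.4204]
step 2: x^-=[1.1358, 1.4492]  P^-=[0.4079 -0.1325; -0.1325 0.6204]  H_jac=[0.6169 0.7871]  S=[0.6409]  K=[0.2299; 0.6344]  nu=[0.8788]  x^+=[1.3379, 2.0066]  P^+=[0.3740 -0.2260; -0.2260 0.3625]
step 3: x^-=[1.6991, 2.0066]  P^-=[0.3944 -0.1557; -0.1557 0.5625]  H_jac=[0.6462 0.7632]  S=[0.5687]  K=[0.2392; 0.5779]  nu=[-4.4994]  x^+=[0.6228, -0.5934]  P^+=[0.3619 -0.2343; -0.2343 0.3726]

x_post = [0.6228, -0.5934]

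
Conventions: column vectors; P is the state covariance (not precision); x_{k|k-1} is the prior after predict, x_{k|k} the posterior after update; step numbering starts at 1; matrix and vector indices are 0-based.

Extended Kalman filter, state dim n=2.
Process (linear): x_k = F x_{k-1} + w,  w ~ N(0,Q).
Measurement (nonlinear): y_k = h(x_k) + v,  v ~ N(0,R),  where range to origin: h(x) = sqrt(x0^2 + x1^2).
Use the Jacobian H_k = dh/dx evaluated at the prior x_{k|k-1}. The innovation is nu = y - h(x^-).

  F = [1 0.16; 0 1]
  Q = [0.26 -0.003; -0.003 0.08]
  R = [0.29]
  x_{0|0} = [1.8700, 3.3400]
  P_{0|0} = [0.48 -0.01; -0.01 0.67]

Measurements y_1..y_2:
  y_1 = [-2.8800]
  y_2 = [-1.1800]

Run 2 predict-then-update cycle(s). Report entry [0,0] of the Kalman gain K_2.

step 1: x^-=[2.4044, 3.3400]  P^-=[0.7540 0.0942; 0.0942 0.7500]  H_jac=[0.5842 0.8116]  S=[1.1307]  K=[0.4572; 0.5870]  nu=[-6.9954]  x^+=[-0.7939, -0.7664]  P^+=[0.5176 -0.2092; -0.2092 0.3604]
step 2: x^-=[-0.9165, -0.7664]  P^-=[0.7199 -0.1546; -0.1546 0.4404]  H_jac=[-0.7671 -0.6415]  S=[0.7427]  K=[-0.6100; -0.2207]  nu=[-2.3747]  x^+=[0.5321, -0.2423]  P^+=[0.4435 -0.2546; -0.2546 0.4042]

K[0,0] = -0.6100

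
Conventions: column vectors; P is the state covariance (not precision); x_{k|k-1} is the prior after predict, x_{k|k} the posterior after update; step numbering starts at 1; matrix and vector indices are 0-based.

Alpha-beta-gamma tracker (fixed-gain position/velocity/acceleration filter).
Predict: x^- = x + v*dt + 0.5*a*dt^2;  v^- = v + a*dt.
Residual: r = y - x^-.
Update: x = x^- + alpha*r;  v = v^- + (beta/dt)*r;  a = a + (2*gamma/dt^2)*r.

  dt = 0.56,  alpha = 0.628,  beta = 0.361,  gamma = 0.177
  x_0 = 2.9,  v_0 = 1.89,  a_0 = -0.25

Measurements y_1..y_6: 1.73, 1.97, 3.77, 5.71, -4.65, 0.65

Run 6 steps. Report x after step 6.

x_post = -0.9297

step 1: x_pred=3.9192  r=-2.1892  x^+=2.5444  v^+=0.3387  a^+=-2.7212
step 2: x_pred=2.3074  r=-0.3374  x^+=2.0955  v^+=-1.4026  a^+=-3.1021
step 3: x_pred=0.8236  r=2.9464  x^+=2.6739  v^+=-1.2404  a^+=0.2239
step 4: x_pred=2.0144  r=3.6956  x^+=4.3352  v^+=1.2673  a^+=4.3956
step 5: x_pred=5.7341  r=-10.3841  x^+=-0.7871  v^+=-2.9653  a^+=-7.3263
step 6: x_pred=-3.5964  r=4.2464  x^+=-0.9297  v^+=-4.3306  a^+=-2.5328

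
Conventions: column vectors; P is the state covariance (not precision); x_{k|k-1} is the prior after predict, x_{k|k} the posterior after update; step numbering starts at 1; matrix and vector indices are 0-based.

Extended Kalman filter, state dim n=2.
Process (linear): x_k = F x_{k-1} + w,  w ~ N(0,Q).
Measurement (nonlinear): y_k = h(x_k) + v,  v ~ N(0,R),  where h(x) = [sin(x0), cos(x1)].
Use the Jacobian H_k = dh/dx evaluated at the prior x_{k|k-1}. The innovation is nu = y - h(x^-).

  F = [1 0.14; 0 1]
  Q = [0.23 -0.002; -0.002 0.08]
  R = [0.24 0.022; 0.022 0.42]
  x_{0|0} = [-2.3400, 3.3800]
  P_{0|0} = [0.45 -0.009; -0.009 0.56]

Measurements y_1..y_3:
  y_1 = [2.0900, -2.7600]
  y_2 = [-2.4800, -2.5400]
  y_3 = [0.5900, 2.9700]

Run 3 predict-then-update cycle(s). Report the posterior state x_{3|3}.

step 1: x^-=[-1.8668, 3.3800]  P^-=[0.6885 0.0674; 0.0674 0.6400]  H_jac=[-0.2917 0.0000; 0.0000 0.2362]  S=[0.2986 0.0174; 0.0174 0.4557]  K=[-0.6761 0.0607; -0.0853 0.3349]  nu=[3.0465, -1.7883]  x^+=[-4.0351, 2.5212]  P^+=[0.5517 0.0449; 0.0449 0.5877]
step 2: x^-=[-3.6822, 2.5212]  P^-=[0.8058 0.1252; 0.1252 0.6677]  H_jac=[-0.8574 0.0000; 0.0000 -0.5814]  S=[0.8324 0.0844; 0.0844 0.6457]  K=[-0.8296 -0.0043; -0.0689 -0.5922]  nu=[-2.9946, -1.7264]  x^+=[-1.1905, 3.7499]  P^+=[0.2323 0.0345; 0.0345 0.4304]
step 3: x^-=[-0.6655, 3.7499]  P^-=[0.4804 0.0927; 0.0927 0.5104]  H_jac=[0.7866 0.0000; 0.0000 0.5715]  S=[0.5373 0.0637; 0.0637 0.5867]  K=[0.7017 0.0142; 0.0779 0.4887]  nu=[1.2074, 3.7906]  x^+=[0.2355, 5.6965]  P^+=[0.2145 0.0374; 0.0374 0.3622]

x_post = [0.2355, 5.6965]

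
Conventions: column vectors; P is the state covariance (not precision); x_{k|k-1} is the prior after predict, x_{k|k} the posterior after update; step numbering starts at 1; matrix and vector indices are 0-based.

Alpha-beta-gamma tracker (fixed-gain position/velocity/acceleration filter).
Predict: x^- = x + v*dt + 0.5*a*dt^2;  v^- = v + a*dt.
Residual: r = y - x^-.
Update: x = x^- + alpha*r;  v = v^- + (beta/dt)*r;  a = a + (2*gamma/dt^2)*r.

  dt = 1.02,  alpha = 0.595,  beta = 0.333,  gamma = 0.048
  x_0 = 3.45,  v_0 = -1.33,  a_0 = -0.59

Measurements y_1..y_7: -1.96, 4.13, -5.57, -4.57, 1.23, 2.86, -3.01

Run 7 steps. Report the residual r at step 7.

step 1: x_pred=1.7865  r=-3.7465  x^+=-0.4427  v^+=-3.1549  a^+=-0.9357
step 2: x_pred=-4.1474  r=8.2774  x^+=0.7776  v^+=-1.4070  a^+=-0.1719
step 3: x_pred=-0.7469  r=-4.8231  x^+=-3.6167  v^+=-3.1569  a^+=-0.6170
step 4: x_pred=-7.1577  r=2.5877  x^+=-5.6180  v^+=-2.9414  a^+=-0.3782
step 5: x_pred=-8.8150  r=10.0450  x^+=-2.8382  v^+=-0.0478  a^+=0.5487
step 6: x_pred=-2.6015  r=5.4615  x^+=0.6481  v^+=2.2949  a^+=1.0526
step 7: x_pred=3.5365  r=-6.5465  x^+=-0.3587  v^+=1.2314  a^+=0.4486

resid = -6.5465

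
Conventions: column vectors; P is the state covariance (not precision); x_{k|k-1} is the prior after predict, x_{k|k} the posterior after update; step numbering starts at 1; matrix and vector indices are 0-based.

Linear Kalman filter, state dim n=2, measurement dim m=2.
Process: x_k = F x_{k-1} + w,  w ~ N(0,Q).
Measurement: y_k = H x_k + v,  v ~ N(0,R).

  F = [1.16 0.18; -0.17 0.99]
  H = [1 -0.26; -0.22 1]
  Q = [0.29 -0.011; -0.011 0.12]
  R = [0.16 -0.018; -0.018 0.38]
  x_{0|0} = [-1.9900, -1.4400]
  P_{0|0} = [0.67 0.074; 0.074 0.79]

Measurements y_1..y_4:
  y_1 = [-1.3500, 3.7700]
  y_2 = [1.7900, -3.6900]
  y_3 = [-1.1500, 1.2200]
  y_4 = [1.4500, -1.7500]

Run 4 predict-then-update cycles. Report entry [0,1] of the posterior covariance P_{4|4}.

step 1: x^-=[-2.5676, -1.0873]  P^-=[1.2481 0.0804; 0.0804 0.8887]  S=[1.4263 -0.4387; -0.4387 1.2938]  K=[0.9090 0.1581; 0.1132 0.7117]  nu=[0.9349, 4.2924]  x^+=[-1.0392, 2.0733]  P^+=[0.1633 0.0796; 0.0796 0.2859]
step 2: x^-=[-0.8322, 2.2292]  P^-=[0.5523 0.0968; 0.0968 0.3781]  S=[0.6875 -0.1355; -0.1355 0.7423]  K=[0.7885 0.1106; 0.0960 0.4983]  nu=[3.2018, -6.1023]  x^+=[1.0173, -0.5041]  P^+=[0.1394 0.0585; 0.0585 0.2005]
step 3: x^-=[1.0893, -0.6720]  P^-=[0.5085 0.0626; 0.0626 0.3008]  S=[0.6562 -0.1419; -0.1419 0.6779]  K=[0.7691 0.0883; 0.0710 0.4383]  nu=[-2.4140, 2.1316]  x^+=[-0.5790, 0.0909]  P^+=[0.1343 0.0493; 0.0493 0.1761]
step 4: x^-=[-0.6553, 0.1884]  P^-=[0.4970 0.0490; 0.0490 0.2799]  S=[0.6504 -0.1483; -0.1483 0.6624]  K=[0.7627 0.0797; 0.0591 0.4195]  nu=[2.1543, -2.0826]  x^+=[0.8218, -0.5580]  P^+=[0.1325 0.0457; 0.0457 0.1684]

P_post[0,1] = 0.0457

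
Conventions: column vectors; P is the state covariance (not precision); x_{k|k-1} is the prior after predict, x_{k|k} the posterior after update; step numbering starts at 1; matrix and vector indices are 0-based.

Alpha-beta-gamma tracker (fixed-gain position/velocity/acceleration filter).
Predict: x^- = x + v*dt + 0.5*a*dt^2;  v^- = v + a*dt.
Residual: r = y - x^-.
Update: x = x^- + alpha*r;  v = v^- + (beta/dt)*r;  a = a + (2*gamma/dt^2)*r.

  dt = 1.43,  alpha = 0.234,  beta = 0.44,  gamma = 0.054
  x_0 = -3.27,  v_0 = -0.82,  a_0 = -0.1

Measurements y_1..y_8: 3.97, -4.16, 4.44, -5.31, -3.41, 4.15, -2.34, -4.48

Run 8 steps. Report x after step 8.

x_post = -3.8544

step 1: x_pred=-4.5448  r=8.5148  x^+=-2.5524  v^+=1.6570  a^+=0.3497
step 2: x_pred=0.1746  r=-4.3346  x^+=-0.8397  v^+=0.8233  a^+=0.1208
step 3: x_pred=0.4611  r=3.9789  x^+=1.3922  v^+=2.2203  a^+=0.3309
step 4: x_pred=4.9055  r=-10.2155  x^+=2.5151  v^+=-0.4498  a^+=-0.2086
step 5: x_pred=1.6587  r=-5.0687  x^+=0.4726  v^+=-2.3076  a^+=-0.4763
step 6: x_pred=-3.3143  r=7.4643  x^+=-1.5677  v^+=-0.6920  a^+=-0.0821
step 7: x_pred=-2.6412  r=0.3012  x^+=-2.5708  v^+=-0.7167  a^+=-0.0662
step 8: x_pred=-3.6633  r=-0.8167  x^+=-3.8544  v^+=-1.0626  a^+=-0.1093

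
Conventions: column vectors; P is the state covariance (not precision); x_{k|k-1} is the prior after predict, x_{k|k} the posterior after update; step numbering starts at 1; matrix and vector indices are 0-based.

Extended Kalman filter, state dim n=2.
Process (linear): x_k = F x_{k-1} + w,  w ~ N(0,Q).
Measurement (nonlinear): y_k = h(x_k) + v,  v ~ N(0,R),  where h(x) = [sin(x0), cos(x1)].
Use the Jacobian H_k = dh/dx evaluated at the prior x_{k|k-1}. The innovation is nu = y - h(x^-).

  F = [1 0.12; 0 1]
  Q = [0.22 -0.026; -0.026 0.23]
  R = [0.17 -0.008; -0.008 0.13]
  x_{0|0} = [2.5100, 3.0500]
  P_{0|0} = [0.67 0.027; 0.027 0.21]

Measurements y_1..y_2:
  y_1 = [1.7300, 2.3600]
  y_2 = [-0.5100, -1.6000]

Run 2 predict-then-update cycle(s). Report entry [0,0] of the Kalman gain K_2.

step 1: x^-=[2.8760, 3.0500]  P^-=[0.8995 0.0262; 0.0262 0.4400]  H_jac=[-0.9649 0.0000; 0.0000 -0.0915]  S=[1.0075 -0.0057; -0.0057 0.1337]  K=[-0.8618 -0.0546; -0.0268 -0.3022]  nu=[1.4675, 3.3558]  x^+=[1.4281, 1.9966]  P^+=[0.1514 0.0022; 0.0022 0.4272]
step 2: x^-=[1.6677, 1.9966]  P^-=[0.3781 0.0275; 0.0275 0.6572]  H_jac=[-0.0968 0.0000; 0.0000 -0.9107]  S=[0.1735 -0.0056; -0.0056 0.6750]  K=[-0.2120 -0.0388; -0.0438 -0.8869]  nu=[-1.5053, -1.1870]  x^+=[2.0330, 3.1153]  P^+=[0.3693 0.0037; 0.0037 0.1262]

K[0,0] = -0.2120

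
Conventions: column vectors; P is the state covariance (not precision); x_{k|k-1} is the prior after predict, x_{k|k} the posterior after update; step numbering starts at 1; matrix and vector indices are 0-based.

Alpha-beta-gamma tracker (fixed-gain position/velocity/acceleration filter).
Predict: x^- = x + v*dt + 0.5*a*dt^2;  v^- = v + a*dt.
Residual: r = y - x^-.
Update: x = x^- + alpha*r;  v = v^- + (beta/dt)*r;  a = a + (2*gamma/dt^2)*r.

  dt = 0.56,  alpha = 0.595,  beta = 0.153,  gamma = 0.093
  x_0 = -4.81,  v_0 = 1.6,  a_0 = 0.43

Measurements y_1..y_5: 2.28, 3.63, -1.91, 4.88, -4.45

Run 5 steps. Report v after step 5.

v_post = 1.8680

step 1: x_pred=-3.8466  r=6.1266  x^+=-0.2013  v^+=3.5147  a^+=4.0637
step 2: x_pred=2.4041  r=1.2259  x^+=3.1335  v^+=6.1253  a^+=4.7908
step 3: x_pred=7.3149  r=-9.2249  x^+=1.8261  v^+=6.2878  a^+=-0.6806
step 4: x_pred=5.2405  r=-0.3605  x^+=5.0260  v^+=5.8081  a^+=-0.8944
step 5: x_pred=8.1383  r=-12.5883  x^+=0.6483  v^+=1.8680  a^+=-8.3607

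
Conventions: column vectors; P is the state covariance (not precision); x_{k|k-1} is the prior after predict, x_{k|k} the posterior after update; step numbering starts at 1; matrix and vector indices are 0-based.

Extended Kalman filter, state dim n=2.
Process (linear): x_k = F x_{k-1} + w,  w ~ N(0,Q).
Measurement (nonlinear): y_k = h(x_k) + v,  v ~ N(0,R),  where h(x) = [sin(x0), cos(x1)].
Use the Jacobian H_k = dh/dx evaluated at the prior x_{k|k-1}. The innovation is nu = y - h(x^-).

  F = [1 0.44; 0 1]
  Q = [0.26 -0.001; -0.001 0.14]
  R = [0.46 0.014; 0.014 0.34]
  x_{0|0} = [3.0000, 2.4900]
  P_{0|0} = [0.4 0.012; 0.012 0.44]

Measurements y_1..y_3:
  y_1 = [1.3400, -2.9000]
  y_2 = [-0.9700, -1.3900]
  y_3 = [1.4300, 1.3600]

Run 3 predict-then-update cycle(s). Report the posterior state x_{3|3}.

step 1: x^-=[4.0956, 2.4900]  P^-=[0.7557 0.2046; 0.2046 0.5800]  H_jac=[-0.5784 0.0000; 0.0000 -0.6065]  S=[0.7128 0.0858; 0.0858 0.5533]  K=[-0.5974 -0.1316; -0.0912 -0.6216]  nu=[2.1557, -2.1049]  x^+=[3.0849, 3.6016]  P^+=[0.4783 0.0876; 0.0876 0.3506]
step 2: x^-=[4.6696, 3.6016]  P^-=[0.8832 0.2408; 0.2408 0.4906]  H_jac=[-0.0428 0.0000; 0.0000 0.4440]  S=[0.4616 0.0094; 0.0094 0.4367]  K=[-0.0869 0.2467; -0.0325 0.4995]  nu=[0.0291, -0.4940]  x^+=[4.5452, 3.3540]  P^+=[0.8536 0.1862; 0.1862 0.3815]
step 3: x^-=[6.0210, 3.3540]  P^-=[1.3513 0.3531; 0.3531 0.5215]  H_jac=[0.9658 0.0000; 0.0000 0.2108]  S=[1.7205 0.0859; 0.0859 0.3632]  K=[0.7573 0.0259; 0.1853 0.2589]  nu=[1.6892, 2.3375]  x^+=[7.3606, 4.2720]  P^+=[0.3611 0.0920; 0.0920 0.4298]

x_post = [7.3606, 4.2720]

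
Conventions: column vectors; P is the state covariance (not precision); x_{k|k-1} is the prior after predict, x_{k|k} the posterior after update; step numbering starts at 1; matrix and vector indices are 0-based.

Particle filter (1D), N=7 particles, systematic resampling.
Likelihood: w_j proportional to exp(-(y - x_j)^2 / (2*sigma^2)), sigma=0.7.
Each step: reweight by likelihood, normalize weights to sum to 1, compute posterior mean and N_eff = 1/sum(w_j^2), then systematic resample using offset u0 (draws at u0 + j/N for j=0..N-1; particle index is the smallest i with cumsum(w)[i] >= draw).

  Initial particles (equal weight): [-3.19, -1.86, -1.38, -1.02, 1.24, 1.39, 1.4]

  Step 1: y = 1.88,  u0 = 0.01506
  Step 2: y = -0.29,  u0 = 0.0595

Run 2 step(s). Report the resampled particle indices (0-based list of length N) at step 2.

resampled_idx = [0, 1, 1, 2, 3, 5, 6]

step 1: w=[0.0000, 0.0000, 0.0000, 0.0001, 0.2950, 0.3507, 0.3542]  mean=1.3491  Neff=2.9808  idx=[4, 4, 5, 5, 5, 6, 6]
step 2: w=[0.1993, 0.1993, 0.1219, 0.1219, 0.1219, 0.1178, 0.1178]  mean=1.3326  Neff=6.5878  idx=[0, 1, 1, 2, 3, 5, 6]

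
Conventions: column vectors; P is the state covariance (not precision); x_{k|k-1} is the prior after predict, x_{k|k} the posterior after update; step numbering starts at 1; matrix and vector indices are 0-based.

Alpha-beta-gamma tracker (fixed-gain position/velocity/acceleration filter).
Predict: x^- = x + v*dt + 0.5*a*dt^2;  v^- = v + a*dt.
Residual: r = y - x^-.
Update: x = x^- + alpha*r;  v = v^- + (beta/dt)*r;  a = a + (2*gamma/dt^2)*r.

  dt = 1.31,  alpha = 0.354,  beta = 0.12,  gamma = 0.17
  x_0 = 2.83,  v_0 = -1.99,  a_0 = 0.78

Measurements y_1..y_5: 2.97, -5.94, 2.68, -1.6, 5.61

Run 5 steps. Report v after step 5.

step 1: x_pred=0.8924  r=2.0776  x^+=1.6279  v^+=-0.7779  a^+=1.1916
step 2: x_pred=1.6313  r=-7.5713  x^+=-1.0489  v^+=0.0896  a^+=-0.3084
step 3: x_pred=-1.1962  r=3.8762  x^+=0.1760  v^+=0.0406  a^+=0.4595
step 4: x_pred=0.6235  r=-2.2235  x^+=-0.1636  v^+=0.4389  a^+=0.0190
step 5: x_pred=0.4277  r=5.1823  x^+=2.2622  v^+=0.9386  a^+=1.0458

v_post = 0.9386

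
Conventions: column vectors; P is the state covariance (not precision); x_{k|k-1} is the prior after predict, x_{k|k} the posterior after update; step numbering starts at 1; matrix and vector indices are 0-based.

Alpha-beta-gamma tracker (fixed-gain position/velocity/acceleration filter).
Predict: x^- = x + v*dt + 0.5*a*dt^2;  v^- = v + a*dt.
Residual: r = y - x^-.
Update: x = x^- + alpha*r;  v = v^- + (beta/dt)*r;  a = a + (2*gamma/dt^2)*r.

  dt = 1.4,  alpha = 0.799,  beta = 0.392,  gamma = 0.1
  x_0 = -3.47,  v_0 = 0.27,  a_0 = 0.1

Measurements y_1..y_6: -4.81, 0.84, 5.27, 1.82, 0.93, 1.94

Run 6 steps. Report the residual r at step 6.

step 1: x_pred=-2.9940  r=-1.8160  x^+=-4.4450  v^+=-0.0985  a^+=-0.0853
step 2: x_pred=-4.6665  r=5.5065  x^+=-0.2668  v^+=1.3239  a^+=0.4766
step 3: x_pred=2.0537  r=3.2163  x^+=4.6235  v^+=2.8917  a^+=0.8048
step 4: x_pred=9.4605  r=-7.6405  x^+=3.3557  v^+=1.8790  a^+=0.0251
step 5: x_pred=6.0110  r=-5.0810  x^+=1.9513  v^+=0.4915  a^+=-0.4933
step 6: x_pred=2.1559  r=-0.2159  x^+=1.9834  v^+=-0.2596  a^+=-0.5154

resid = -0.2159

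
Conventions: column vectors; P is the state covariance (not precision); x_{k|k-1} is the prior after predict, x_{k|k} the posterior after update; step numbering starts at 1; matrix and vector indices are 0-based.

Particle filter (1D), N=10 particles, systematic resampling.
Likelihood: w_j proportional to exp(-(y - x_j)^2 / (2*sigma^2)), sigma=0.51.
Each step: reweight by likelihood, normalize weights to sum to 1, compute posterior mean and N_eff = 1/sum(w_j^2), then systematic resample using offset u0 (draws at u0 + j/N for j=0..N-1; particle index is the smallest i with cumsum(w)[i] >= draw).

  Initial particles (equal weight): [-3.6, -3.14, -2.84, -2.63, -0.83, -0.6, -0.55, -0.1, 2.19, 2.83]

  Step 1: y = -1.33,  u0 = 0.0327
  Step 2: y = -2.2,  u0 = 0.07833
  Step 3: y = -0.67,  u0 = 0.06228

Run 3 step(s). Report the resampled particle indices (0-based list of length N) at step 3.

resampled_idx = [8, 8, 8, 8, 8, 9, 9, 9, 9, 9]

step 1: w=[0.0000, 0.0013, 0.0089, 0.0278, 0.4431, 0.2572, 0.2225, 0.0391, 0.0000, 0.0000]  mean=-0.7512  Neff=3.1810  idx=[3, 4, 4, 4, 4, 5, 5, 5, 6, 6]
step 2: w=[0.8326, 0.0322, 0.0322, 0.0322, 0.0322, 0.0087, 0.0087, 0.0087, 0.0063, 0.0063]  mean=-2.3191  Neff=1.4335  idx=[0, 0, 0, 0, 0, 0, 0, 0, 2, 6]
step 3: w=[0.0003, 0.0003, 0.0003, 0.0003, 0.0003, 0.0003, 0.0003, 0.0003, 0.4888, 0.5086]  mean=-0.7176  Neff=2.0094  idx=[8, 8, 8, 8, 8, 9, 9, 9, 9, 9]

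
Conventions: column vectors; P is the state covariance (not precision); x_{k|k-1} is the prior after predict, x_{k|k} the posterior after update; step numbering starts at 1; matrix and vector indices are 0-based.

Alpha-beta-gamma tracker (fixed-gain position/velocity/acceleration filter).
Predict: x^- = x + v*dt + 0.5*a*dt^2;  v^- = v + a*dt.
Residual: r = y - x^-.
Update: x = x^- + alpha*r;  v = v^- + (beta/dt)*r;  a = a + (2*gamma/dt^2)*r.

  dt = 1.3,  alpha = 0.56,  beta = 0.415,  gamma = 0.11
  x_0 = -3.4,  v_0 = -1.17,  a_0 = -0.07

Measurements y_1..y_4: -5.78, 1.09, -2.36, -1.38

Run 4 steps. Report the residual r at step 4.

resid = -2.5967

step 1: x_pred=-4.9801  r=-0.7999  x^+=-5.4281  v^+=-1.5163  a^+=-0.1741
step 2: x_pred=-7.5464  r=8.6364  x^+=-2.7100  v^+=1.0143  a^+=0.9501
step 3: x_pred=-0.5885  r=-1.7715  x^+=-1.5806  v^+=1.6840  a^+=0.7195
step 4: x_pred=1.2167  r=-2.5967  x^+=-0.2375  v^+=1.7905  a^+=0.3815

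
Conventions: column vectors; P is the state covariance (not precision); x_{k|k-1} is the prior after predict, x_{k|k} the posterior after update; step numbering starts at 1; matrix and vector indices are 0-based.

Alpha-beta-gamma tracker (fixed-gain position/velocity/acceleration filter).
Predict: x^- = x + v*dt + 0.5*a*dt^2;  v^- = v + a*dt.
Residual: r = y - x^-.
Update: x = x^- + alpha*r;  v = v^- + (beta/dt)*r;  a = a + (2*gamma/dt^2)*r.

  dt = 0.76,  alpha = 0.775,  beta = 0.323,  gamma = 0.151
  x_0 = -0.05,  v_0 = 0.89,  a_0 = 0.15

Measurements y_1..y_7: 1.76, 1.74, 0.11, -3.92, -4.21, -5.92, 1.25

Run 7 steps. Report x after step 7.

step 1: x_pred=0.6697  r=1.0903  x^+=1.5147  v^+=1.4674  a^+=0.7201
step 2: x_pred=2.8378  r=-1.0978  x^+=1.9870  v^+=1.5480  a^+=0.1460
step 3: x_pred=3.2057  r=-3.0957  x^+=0.8065  v^+=0.3434  a^+=-1.4725
step 4: x_pred=0.6422  r=-4.5622  x^+=-2.8935  v^+=-2.7147  a^+=-3.8579
step 5: x_pred=-6.0709  r=1.8609  x^+=-4.6287  v^+=-4.8559  a^+=-2.8850
step 6: x_pred=-9.1523  r=3.2323  x^+=-6.6473  v^+=-5.6747  a^+=-1.1949
step 7: x_pred=-11.3051  r=12.5551  x^+=-1.5749  v^+=-1.2469  a^+=5.3696

x_post = -1.5749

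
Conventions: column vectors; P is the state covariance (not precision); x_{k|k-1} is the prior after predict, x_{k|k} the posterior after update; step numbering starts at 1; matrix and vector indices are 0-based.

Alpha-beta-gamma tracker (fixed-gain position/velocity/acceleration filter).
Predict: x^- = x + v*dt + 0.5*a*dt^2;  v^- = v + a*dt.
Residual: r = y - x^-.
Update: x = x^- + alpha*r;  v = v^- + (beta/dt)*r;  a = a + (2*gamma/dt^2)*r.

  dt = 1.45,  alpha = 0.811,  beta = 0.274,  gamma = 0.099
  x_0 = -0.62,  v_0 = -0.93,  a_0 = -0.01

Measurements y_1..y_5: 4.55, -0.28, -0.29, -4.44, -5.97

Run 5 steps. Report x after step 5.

x_post = -5.7638

step 1: x_pred=-1.9790  r=6.5290  x^+=3.3160  v^+=0.2893  a^+=0.6049
step 2: x_pred=4.3713  r=-4.6513  x^+=0.5991  v^+=0.2874  a^+=0.1668
step 3: x_pred=1.1912  r=-1.4812  x^+=-0.0101  v^+=0.2494  a^+=0.0273
step 4: x_pred=0.3803  r=-4.8203  x^+=-3.5290  v^+=-0.6218  a^+=-0.4266
step 5: x_pred=-4.8791  r=-1.0909  x^+=-5.7638  v^+=-1.4465  a^+=-0.5293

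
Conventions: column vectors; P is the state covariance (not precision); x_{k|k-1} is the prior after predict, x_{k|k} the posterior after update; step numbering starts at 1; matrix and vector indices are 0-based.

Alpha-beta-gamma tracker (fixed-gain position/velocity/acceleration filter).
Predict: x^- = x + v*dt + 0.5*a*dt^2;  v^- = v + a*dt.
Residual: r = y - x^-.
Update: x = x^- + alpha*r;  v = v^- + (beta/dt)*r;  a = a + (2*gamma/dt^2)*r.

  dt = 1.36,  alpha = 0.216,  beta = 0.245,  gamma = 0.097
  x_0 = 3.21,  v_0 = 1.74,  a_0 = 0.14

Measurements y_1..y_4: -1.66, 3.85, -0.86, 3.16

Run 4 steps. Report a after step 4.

a_post = -0.6191

step 1: x_pred=5.7059  r=-7.3659  x^+=4.1148  v^+=0.6035  a^+=-0.6326
step 2: x_pred=4.3505  r=-0.5005  x^+=4.2424  v^+=-0.3470  a^+=-0.6851
step 3: x_pred=3.1369  r=-3.9969  x^+=2.2736  v^+=-1.9988  a^+=-1.1043
step 4: x_pred=-1.4660  r=4.6260  x^+=-0.4668  v^+=-2.6673  a^+=-0.6191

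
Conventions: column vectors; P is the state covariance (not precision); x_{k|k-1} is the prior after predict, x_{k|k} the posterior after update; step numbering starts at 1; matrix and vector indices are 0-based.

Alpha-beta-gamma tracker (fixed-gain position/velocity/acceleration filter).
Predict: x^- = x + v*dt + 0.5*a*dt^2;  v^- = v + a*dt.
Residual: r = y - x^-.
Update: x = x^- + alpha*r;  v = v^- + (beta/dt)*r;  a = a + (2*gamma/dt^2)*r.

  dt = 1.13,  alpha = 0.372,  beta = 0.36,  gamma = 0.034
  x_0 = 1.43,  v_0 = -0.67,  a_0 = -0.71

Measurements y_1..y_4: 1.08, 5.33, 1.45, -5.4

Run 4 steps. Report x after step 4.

x_post = -1.4159

step 1: x_pred=0.2196  r=0.8604  x^+=0.5397  v^+=-1.1982  a^+=-0.6642
step 2: x_pred=-1.2383  r=6.5683  x^+=1.2051  v^+=0.1439  a^+=-0.3144
step 3: x_pred=1.1669  r=0.2831  x^+=1.2722  v^+=-0.1212  a^+=-0.2993
step 4: x_pred=0.9441  r=-6.3441  x^+=-1.4159  v^+=-2.4806  a^+=-0.6372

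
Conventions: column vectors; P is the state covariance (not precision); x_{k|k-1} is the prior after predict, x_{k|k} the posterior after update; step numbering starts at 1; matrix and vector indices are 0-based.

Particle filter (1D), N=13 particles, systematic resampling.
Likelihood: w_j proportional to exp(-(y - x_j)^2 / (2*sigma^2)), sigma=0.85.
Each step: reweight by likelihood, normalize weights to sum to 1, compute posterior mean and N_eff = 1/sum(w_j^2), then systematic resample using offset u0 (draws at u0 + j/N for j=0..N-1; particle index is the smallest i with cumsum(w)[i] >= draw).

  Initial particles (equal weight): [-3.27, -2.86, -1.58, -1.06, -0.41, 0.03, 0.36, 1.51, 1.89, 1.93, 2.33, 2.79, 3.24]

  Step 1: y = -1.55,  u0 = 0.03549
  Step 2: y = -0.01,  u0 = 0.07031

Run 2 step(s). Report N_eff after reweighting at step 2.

step 1: w=[0.0438, 0.1035, 0.3391, 0.2874, 0.1380, 0.0603, 0.0272, 0.0005, 0.0001, 0.0001, 0.0000, 0.0000, 0.0000]  mean=-1.3235  Neff=4.2800  idx=[0, 1, 2, 2, 2, 2, 3, 3, 3, 3, 4, 4, 5]
step 2: w=[0.0001, 0.0007, 0.0337, 0.0337, 0.0337, 0.0337, 0.0866, 0.0866, 0.0866, 0.0866, 0.1662, 0.1662, 0.1855]  mean=-0.7133  Neff=8.0507  idx=[4, 6, 7, 7, 8, 9, 10, 10, 11, 11, 12, 12, 12]

N_eff = 8.0507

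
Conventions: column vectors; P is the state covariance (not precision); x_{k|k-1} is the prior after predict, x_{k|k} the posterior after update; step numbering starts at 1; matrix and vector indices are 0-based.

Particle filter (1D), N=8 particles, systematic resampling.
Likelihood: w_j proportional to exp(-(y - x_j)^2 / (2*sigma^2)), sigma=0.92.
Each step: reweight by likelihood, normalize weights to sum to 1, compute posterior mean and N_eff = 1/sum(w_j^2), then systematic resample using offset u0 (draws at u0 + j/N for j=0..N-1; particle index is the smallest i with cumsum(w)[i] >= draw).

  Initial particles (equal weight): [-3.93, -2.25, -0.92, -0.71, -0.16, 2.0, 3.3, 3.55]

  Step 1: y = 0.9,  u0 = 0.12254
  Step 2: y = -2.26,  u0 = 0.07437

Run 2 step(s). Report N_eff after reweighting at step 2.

step 1: w=[0.0000, 0.0020, 0.1000, 0.1530, 0.3642, 0.3461, 0.0235, 0.0112]  mean=0.5462  Neff=3.4900  idx=[3, 3, 4, 4, 5, 5, 5, 7]
step 2: w=[0.3830, 0.3830, 0.1170, 0.1170, 0.0000, 0.0000, 0.0000, 0.0000]  mean=-0.5810  Neff=3.1182  idx=[0, 0, 0, 1, 1, 1, 2, 3]

N_eff = 3.1182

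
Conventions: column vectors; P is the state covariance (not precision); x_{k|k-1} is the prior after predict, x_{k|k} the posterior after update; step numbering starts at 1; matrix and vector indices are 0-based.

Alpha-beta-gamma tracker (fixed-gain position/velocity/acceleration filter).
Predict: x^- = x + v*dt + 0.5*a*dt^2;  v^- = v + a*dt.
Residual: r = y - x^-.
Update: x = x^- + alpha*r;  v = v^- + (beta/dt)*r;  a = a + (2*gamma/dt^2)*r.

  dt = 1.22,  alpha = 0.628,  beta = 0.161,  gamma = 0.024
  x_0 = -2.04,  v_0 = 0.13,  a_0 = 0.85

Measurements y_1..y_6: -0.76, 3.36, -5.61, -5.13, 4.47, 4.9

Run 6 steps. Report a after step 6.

a_post = 0.4108

step 1: x_pred=-1.2488  r=0.4888  x^+=-0.9418  v^+=1.2315  a^+=0.8658
step 2: x_pred=1.2049  r=2.1551  x^+=2.5583  v^+=2.5721  a^+=0.9353
step 3: x_pred=6.3923  r=-12.0023  x^+=-1.1451  v^+=2.1293  a^+=0.5482
step 4: x_pred=1.8605  r=-6.9905  x^+=-2.5295  v^+=1.8755  a^+=0.3228
step 5: x_pred=-0.0012  r=4.4712  x^+=2.8067  v^+=2.8593  a^+=0.4669
step 6: x_pred=6.6426  r=-1.7426  x^+=5.5483  v^+=3.1991  a^+=0.4108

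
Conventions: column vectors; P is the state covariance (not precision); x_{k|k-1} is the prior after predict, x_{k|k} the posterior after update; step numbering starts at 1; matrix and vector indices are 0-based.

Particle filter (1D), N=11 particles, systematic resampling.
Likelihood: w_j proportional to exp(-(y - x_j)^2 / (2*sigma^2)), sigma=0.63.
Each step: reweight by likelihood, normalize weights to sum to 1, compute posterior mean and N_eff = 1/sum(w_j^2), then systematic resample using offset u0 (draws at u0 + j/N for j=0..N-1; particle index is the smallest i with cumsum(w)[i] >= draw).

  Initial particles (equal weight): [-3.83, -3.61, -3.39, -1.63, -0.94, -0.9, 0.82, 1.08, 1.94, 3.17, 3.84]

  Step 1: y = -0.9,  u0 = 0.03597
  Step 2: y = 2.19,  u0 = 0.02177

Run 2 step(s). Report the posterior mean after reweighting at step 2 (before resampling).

post_mean = -0.9194

step 1: w=[0.0000, 0.0000, 0.0002, 0.2011, 0.3928, 0.3936, 0.0095, 0.0028, 0.0000, 0.0000, 0.0000]  mean=-1.0411  Neff=2.8593  idx=[3, 3, 4, 4, 4, 4, 4, 5, 5, 5, 5]
step 2: w=[0.0002, 0.0002, 0.0954, 0.0954, 0.0954, 0.0954, 0.0954, 0.1306, 0.1306, 0.1306, 0.1306]  mean=-0.9194  Neff=8.7909  idx=[2, 3, 4, 5, 6, 6, 7, 8, 9, 9, 10]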